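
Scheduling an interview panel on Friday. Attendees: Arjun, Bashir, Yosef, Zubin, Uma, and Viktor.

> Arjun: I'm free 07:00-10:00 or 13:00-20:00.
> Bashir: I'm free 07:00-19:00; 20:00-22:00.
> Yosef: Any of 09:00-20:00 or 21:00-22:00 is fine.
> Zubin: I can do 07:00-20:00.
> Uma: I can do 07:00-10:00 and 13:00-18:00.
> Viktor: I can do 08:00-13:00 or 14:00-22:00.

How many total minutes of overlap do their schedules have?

300

Arjun ∩ Bashir: 07:00-10:00, 13:00-19:00.
Arjun ∩ Bashir ∩ Yosef: 09:00-10:00, 13:00-19:00.
Arjun ∩ Bashir ∩ Yosef ∩ Zubin: 09:00-10:00, 13:00-19:00.
Arjun ∩ Bashir ∩ Yosef ∩ Zubin ∩ Uma: 09:00-10:00, 13:00-18:00.
Arjun ∩ Bashir ∩ Yosef ∩ Zubin ∩ Uma ∩ Viktor: 09:00-10:00, 14:00-18:00.
Summing the common windows: 60 + 240 = 300 minutes.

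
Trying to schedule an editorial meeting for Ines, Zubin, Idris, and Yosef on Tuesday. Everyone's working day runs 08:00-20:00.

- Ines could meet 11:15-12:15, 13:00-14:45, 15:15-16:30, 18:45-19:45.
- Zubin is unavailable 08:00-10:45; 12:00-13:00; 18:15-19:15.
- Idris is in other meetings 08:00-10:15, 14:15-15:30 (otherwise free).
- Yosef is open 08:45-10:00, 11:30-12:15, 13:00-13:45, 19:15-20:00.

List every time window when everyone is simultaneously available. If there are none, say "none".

Ines free: 11:15-12:15, 13:00-14:45, 15:15-16:30, 18:45-19:45.
Zubin free: 10:45-12:00, 13:00-18:15, 19:15-20:00 (invert busy blocks within the working day).
Idris free: 10:15-14:15, 15:30-20:00 (invert busy blocks within the working day).
Yosef free: 08:45-10:00, 11:30-12:15, 13:00-13:45, 19:15-20:00.
Ines ∩ Zubin: 11:15-12:00, 13:00-14:45, 15:15-16:30, 19:15-19:45.
Ines ∩ Zubin ∩ Idris: 11:15-12:00, 13:00-14:15, 15:30-16:30, 19:15-19:45.
Ines ∩ Zubin ∩ Idris ∩ Yosef: 11:30-12:00, 13:00-13:45, 19:15-19:45.
So the common availability across everyone is 11:30-12:00, 13:00-13:45, 19:15-19:45.

11:30-12:00, 13:00-13:45, 19:15-19:45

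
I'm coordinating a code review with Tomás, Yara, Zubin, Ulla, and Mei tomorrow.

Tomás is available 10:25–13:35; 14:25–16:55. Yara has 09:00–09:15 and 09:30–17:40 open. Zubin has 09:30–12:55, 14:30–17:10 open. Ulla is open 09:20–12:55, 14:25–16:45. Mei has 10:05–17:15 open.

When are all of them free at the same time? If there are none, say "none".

10:25-12:55, 14:30-16:45

Tomás ∩ Yara: 10:25-13:35, 14:25-16:55.
Tomás ∩ Yara ∩ Zubin: 10:25-12:55, 14:30-16:55.
Tomás ∩ Yara ∩ Zubin ∩ Ulla: 10:25-12:55, 14:30-16:45.
Tomás ∩ Yara ∩ Zubin ∩ Ulla ∩ Mei: 10:25-12:55, 14:30-16:45.
Those are the intersection windows.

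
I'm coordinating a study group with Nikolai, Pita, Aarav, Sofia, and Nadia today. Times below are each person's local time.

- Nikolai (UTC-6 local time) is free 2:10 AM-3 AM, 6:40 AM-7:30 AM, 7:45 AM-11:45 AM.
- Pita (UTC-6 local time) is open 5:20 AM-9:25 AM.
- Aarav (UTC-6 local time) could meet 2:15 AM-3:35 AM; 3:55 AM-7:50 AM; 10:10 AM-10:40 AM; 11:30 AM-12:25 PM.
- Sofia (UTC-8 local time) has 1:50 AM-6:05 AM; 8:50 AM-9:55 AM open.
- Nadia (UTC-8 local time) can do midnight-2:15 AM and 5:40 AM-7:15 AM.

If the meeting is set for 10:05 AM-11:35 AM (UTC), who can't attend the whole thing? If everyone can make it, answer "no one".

Nikolai in UTC: 08:10-09:00, 12:40-13:30, 13:45-17:45 (add 6h to convert from UTC-6).
Pita in UTC: 11:20-15:25 (add 6h to convert from UTC-6).
Aarav in UTC: 08:15-09:35, 09:55-13:50, 16:10-16:40, 17:30-18:25 (add 6h to convert from UTC-6).
Sofia in UTC: 09:50-14:05, 16:50-17:55 (add 8h to convert from UTC-8).
Nadia in UTC: 08:00-10:15, 13:40-15:15 (add 8h to convert from UTC-8).
Nikolai: not fully free for 10:05-11:35. Pita: not fully free for 10:05-11:35. Aarav: free for 10:05-11:35. Sofia: free for 10:05-11:35. Nadia: not fully free for 10:05-11:35.

Nadia, Nikolai, Pita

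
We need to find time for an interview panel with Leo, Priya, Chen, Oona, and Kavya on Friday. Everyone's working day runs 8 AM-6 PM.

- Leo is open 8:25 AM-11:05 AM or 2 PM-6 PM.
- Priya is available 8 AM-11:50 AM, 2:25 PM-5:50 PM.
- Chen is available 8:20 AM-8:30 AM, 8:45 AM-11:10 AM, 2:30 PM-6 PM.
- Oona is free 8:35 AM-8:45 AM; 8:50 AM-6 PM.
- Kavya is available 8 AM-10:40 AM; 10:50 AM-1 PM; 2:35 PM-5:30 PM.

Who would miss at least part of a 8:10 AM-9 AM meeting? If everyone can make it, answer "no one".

Leo: not fully free for 08:10-09:00. Priya: free for 08:10-09:00. Chen: not fully free for 08:10-09:00. Oona: not fully free for 08:10-09:00. Kavya: free for 08:10-09:00.

Chen, Leo, Oona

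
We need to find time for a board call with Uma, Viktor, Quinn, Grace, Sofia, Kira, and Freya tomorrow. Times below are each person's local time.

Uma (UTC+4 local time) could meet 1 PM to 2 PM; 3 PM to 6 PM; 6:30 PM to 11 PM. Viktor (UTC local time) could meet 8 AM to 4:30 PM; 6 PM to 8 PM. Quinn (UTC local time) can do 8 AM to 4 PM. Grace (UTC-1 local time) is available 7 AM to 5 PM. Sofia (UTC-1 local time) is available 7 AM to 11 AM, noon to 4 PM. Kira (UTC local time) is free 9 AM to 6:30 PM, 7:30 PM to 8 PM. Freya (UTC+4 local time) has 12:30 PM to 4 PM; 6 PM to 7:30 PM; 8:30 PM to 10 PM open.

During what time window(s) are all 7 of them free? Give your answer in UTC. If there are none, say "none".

09:00-10:00, 11:00-12:00, 14:30-15:30

Uma in UTC: 09:00-10:00, 11:00-14:00, 14:30-19:00 (subtract 4h to convert from UTC+4).
Viktor in UTC: 08:00-16:30, 18:00-20:00.
Quinn in UTC: 08:00-16:00.
Grace in UTC: 08:00-18:00 (add 1h to convert from UTC-1).
Sofia in UTC: 08:00-12:00, 13:00-17:00 (add 1h to convert from UTC-1).
Kira in UTC: 09:00-18:30, 19:30-20:00.
Freya in UTC: 08:30-12:00, 14:00-15:30, 16:30-18:00 (subtract 4h to convert from UTC+4).
Uma ∩ Viktor: 09:00-10:00, 11:00-14:00, 14:30-16:30, 18:00-19:00.
Uma ∩ Viktor ∩ Quinn: 09:00-10:00, 11:00-14:00, 14:30-16:00.
Uma ∩ Viktor ∩ Quinn ∩ Grace: 09:00-10:00, 11:00-14:00, 14:30-16:00.
Uma ∩ Viktor ∩ Quinn ∩ Grace ∩ Sofia: 09:00-10:00, 11:00-12:00, 13:00-14:00, 14:30-16:00.
Uma ∩ Viktor ∩ Quinn ∩ Grace ∩ Sofia ∩ Kira: 09:00-10:00, 11:00-12:00, 13:00-14:00, 14:30-16:00.
Uma ∩ Viktor ∩ Quinn ∩ Grace ∩ Sofia ∩ Kira ∩ Freya: 09:00-10:00, 11:00-12:00, 14:30-15:30.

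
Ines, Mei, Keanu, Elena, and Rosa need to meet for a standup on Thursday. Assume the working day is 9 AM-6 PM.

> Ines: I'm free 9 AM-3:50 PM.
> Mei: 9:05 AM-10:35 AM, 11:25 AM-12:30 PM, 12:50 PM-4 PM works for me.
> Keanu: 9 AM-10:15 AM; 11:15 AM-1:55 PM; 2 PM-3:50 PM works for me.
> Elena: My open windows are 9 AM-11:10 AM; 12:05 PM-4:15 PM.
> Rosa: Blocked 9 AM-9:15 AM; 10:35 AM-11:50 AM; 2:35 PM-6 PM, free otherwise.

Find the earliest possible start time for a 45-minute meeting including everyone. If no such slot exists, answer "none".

Ines free: 09:00-15:50.
Mei free: 09:05-10:35, 11:25-12:30, 12:50-16:00.
Keanu free: 09:00-10:15, 11:15-13:55, 14:00-15:50.
Elena free: 09:00-11:10, 12:05-16:15.
Rosa free: 09:15-10:35, 11:50-14:35 (invert busy blocks within the working day).
Ines ∩ Mei: 09:05-10:35, 11:25-12:30, 12:50-15:50.
Ines ∩ Mei ∩ Keanu: 09:05-10:15, 11:25-12:30, 12:50-13:55, 14:00-15:50.
Ines ∩ Mei ∩ Keanu ∩ Elena: 09:05-10:15, 12:05-12:30, 12:50-13:55, 14:00-15:50.
Ines ∩ Mei ∩ Keanu ∩ Elena ∩ Rosa: 09:15-10:15, 12:05-12:30, 12:50-13:55, 14:00-14:35.
So the common availability across everyone is 09:15-10:15, 12:05-12:30, 12:50-13:55, 14:00-14:35.
The first common window of at least 45 minutes is 09:15-10:15, so the earliest start is 09:15.

09:15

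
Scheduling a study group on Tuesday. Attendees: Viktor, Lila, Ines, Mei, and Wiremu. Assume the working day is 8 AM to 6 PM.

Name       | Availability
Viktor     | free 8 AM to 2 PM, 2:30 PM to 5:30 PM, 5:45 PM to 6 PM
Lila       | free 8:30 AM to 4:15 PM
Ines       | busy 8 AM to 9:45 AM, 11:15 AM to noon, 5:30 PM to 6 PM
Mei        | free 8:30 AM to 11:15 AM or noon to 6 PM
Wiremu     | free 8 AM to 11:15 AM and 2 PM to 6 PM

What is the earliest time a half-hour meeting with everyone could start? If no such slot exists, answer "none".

Viktor free: 08:00-14:00, 14:30-17:30, 17:45-18:00.
Lila free: 08:30-16:15.
Ines free: 09:45-11:15, 12:00-17:30 (invert busy blocks within the working day).
Mei free: 08:30-11:15, 12:00-18:00.
Wiremu free: 08:00-11:15, 14:00-18:00.
Viktor ∩ Lila: 08:30-14:00, 14:30-16:15.
Viktor ∩ Lila ∩ Ines: 09:45-11:15, 12:00-14:00, 14:30-16:15.
Viktor ∩ Lila ∩ Ines ∩ Mei: 09:45-11:15, 12:00-14:00, 14:30-16:15.
Viktor ∩ Lila ∩ Ines ∩ Mei ∩ Wiremu: 09:45-11:15, 14:30-16:15.
So the common availability across everyone is 09:45-11:15, 14:30-16:15.
The first common window of at least 30 minutes is 09:45-11:15, so the earliest start is 09:45.

09:45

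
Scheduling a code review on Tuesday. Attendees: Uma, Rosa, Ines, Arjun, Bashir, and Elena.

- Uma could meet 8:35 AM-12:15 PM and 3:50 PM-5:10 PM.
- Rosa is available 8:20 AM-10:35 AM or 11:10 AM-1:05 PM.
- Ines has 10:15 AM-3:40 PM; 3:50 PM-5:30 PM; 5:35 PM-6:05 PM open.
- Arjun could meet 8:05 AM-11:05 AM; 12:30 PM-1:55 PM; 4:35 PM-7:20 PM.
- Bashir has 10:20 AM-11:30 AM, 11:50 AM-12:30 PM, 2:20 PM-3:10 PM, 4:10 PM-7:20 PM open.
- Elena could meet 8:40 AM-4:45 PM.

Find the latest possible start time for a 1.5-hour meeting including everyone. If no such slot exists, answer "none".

Uma ∩ Rosa: 08:35-10:35, 11:10-12:15.
Uma ∩ Rosa ∩ Ines: 10:15-10:35, 11:10-12:15.
Uma ∩ Rosa ∩ Ines ∩ Arjun: 10:15-10:35.
Uma ∩ Rosa ∩ Ines ∩ Arjun ∩ Bashir: 10:20-10:35.
Uma ∩ Rosa ∩ Ines ∩ Arjun ∩ Bashir ∩ Elena: 10:20-10:35.
No common window is at least 90 minutes long.

none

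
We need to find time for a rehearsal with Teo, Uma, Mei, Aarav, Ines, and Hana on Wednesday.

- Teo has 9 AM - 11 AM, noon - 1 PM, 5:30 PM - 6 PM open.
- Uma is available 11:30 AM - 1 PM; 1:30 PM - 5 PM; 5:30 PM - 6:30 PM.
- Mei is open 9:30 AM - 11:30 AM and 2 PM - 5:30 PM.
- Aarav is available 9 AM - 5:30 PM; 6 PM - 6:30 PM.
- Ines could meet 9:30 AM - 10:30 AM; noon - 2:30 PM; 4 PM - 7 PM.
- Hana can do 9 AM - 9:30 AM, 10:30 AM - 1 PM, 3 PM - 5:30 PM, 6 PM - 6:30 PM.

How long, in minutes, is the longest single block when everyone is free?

0

Teo ∩ Uma: 12:00-13:00, 17:30-18:00.
Teo ∩ Uma ∩ Mei: ∅.
Teo ∩ Uma ∩ Mei ∩ Aarav: ∅.
Teo ∩ Uma ∩ Mei ∩ Aarav ∩ Ines: ∅.
Teo ∩ Uma ∩ Mei ∩ Aarav ∩ Ines ∩ Hana: ∅.
There is no time when everyone is free.
No common window exists, so the longest block is 0 minutes.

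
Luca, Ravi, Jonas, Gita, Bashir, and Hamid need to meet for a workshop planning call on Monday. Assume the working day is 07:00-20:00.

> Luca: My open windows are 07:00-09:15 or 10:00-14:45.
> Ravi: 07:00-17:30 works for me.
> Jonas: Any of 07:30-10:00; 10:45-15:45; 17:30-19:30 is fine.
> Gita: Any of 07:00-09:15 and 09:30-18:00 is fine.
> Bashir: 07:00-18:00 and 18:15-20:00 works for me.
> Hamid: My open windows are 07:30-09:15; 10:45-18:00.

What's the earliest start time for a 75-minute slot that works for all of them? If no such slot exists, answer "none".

Luca ∩ Ravi: 07:00-09:15, 10:00-14:45.
Luca ∩ Ravi ∩ Jonas: 07:30-09:15, 10:45-14:45.
Luca ∩ Ravi ∩ Jonas ∩ Gita: 07:30-09:15, 10:45-14:45.
Luca ∩ Ravi ∩ Jonas ∩ Gita ∩ Bashir: 07:30-09:15, 10:45-14:45.
Luca ∩ Ravi ∩ Jonas ∩ Gita ∩ Bashir ∩ Hamid: 07:30-09:15, 10:45-14:45.
The first common window of at least 75 minutes is 07:30-09:15, so the earliest start is 07:30.

07:30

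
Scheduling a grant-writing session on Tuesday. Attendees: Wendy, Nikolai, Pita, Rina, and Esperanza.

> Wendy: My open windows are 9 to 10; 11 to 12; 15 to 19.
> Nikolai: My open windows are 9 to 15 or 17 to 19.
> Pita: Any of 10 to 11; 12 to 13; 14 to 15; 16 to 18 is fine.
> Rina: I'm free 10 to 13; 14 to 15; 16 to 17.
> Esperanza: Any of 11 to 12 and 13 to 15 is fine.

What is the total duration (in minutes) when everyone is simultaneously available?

0

Wendy ∩ Nikolai: 09:00-10:00, 11:00-12:00, 17:00-19:00.
Wendy ∩ Nikolai ∩ Pita: 17:00-18:00.
Wendy ∩ Nikolai ∩ Pita ∩ Rina: ∅.
Wendy ∩ Nikolai ∩ Pita ∩ Rina ∩ Esperanza: ∅.
There is no time when everyone is free.
There is no common window, so the total is 0 minutes.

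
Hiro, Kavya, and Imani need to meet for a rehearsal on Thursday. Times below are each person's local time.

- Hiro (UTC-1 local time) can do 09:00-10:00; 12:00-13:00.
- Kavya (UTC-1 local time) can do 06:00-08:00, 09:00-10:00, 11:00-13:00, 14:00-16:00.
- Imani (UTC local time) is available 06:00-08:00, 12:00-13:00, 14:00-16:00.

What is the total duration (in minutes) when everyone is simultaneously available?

Hiro in UTC: 10:00-11:00, 13:00-14:00 (add 1h to convert from UTC-1).
Kavya in UTC: 07:00-09:00, 10:00-11:00, 12:00-14:00, 15:00-17:00 (add 1h to convert from UTC-1).
Imani in UTC: 06:00-08:00, 12:00-13:00, 14:00-16:00.
Hiro ∩ Kavya: 10:00-11:00, 13:00-14:00.
Hiro ∩ Kavya ∩ Imani: ∅.
There is no time when everyone is free.
There is no common window, so the total is 0 minutes.

0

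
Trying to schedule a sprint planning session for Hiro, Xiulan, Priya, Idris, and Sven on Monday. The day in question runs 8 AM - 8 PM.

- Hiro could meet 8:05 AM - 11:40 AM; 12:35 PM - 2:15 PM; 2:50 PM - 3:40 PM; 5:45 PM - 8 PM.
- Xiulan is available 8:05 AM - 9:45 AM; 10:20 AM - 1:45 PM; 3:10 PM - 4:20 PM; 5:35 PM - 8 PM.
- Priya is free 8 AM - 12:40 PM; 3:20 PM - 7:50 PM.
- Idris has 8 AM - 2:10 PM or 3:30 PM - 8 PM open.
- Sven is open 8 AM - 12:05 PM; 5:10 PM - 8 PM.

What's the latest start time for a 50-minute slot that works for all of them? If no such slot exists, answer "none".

Hiro ∩ Xiulan: 08:05-09:45, 10:20-11:40, 12:35-13:45, 15:10-15:40, 17:45-20:00.
Hiro ∩ Xiulan ∩ Priya: 08:05-09:45, 10:20-11:40, 12:35-12:40, 15:20-15:40, 17:45-19:50.
Hiro ∩ Xiulan ∩ Priya ∩ Idris: 08:05-09:45, 10:20-11:40, 12:35-12:40, 15:30-15:40, 17:45-19:50.
Hiro ∩ Xiulan ∩ Priya ∩ Idris ∩ Sven: 08:05-09:45, 10:20-11:40, 17:45-19:50.
The last common window of at least 50 minutes is 17:45-19:50; a 50-minute meeting can start as late as 19:00 and still end by 19:50.

19:00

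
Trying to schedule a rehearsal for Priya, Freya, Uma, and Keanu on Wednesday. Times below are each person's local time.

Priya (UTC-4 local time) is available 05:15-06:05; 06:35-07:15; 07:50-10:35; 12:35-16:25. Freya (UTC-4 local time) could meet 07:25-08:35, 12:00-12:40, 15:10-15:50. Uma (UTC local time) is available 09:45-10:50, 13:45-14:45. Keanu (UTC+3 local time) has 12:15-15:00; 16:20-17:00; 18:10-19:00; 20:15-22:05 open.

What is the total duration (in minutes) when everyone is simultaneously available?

Priya in UTC: 09:15-10:05, 10:35-11:15, 11:50-14:35, 16:35-20:25 (add 4h to convert from UTC-4).
Freya in UTC: 11:25-12:35, 16:00-16:40, 19:10-19:50 (add 4h to convert from UTC-4).
Uma in UTC: 09:45-10:50, 13:45-14:45.
Keanu in UTC: 09:15-12:00, 13:20-14:00, 15:10-16:00, 17:15-19:05 (subtract 3h to convert from UTC+3).
Priya ∩ Freya: 11:50-12:35, 16:35-16:40, 19:10-19:50.
Priya ∩ Freya ∩ Uma: ∅.
Priya ∩ Freya ∩ Uma ∩ Keanu: ∅.
There is no time when everyone is free.
There is no common window, so the total is 0 minutes.

0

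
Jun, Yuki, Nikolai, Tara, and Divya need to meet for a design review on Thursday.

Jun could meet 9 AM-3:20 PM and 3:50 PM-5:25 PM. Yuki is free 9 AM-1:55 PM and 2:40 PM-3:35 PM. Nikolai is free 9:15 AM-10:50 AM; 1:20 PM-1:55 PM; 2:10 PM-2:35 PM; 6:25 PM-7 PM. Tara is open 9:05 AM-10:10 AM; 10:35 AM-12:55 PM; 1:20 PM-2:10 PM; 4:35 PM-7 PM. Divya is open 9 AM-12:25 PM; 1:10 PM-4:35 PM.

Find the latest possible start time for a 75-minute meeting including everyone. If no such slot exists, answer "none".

Jun ∩ Yuki: 09:00-13:55, 14:40-15:20.
Jun ∩ Yuki ∩ Nikolai: 09:15-10:50, 13:20-13:55.
Jun ∩ Yuki ∩ Nikolai ∩ Tara: 09:15-10:10, 10:35-10:50, 13:20-13:55.
Jun ∩ Yuki ∩ Nikolai ∩ Tara ∩ Divya: 09:15-10:10, 10:35-10:50, 13:20-13:55.
So the common availability across everyone is 09:15-10:10, 10:35-10:50, 13:20-13:55.
No common window is at least 75 minutes long.

none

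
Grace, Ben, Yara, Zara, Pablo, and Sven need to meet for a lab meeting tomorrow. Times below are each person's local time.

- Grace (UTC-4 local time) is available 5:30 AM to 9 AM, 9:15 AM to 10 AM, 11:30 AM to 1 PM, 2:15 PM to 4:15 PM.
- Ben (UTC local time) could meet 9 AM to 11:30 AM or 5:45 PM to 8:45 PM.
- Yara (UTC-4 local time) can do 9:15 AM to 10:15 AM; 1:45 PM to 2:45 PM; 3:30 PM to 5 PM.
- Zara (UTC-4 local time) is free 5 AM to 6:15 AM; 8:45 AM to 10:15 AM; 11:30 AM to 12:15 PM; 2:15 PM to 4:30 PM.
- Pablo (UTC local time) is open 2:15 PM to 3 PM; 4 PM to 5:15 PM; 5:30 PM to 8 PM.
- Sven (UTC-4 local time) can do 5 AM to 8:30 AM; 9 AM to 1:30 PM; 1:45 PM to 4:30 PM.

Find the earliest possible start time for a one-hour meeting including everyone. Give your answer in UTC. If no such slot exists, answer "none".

none

Grace in UTC: 09:30-13:00, 13:15-14:00, 15:30-17:00, 18:15-20:15 (add 4h to convert from UTC-4).
Ben in UTC: 09:00-11:30, 17:45-20:45.
Yara in UTC: 13:15-14:15, 17:45-18:45, 19:30-21:00 (add 4h to convert from UTC-4).
Zara in UTC: 09:00-10:15, 12:45-14:15, 15:30-16:15, 18:15-20:30 (add 4h to convert from UTC-4).
Pablo in UTC: 14:15-15:00, 16:00-17:15, 17:30-20:00.
Sven in UTC: 09:00-12:30, 13:00-17:30, 17:45-20:30 (add 4h to convert from UTC-4).
Grace ∩ Ben: 09:30-11:30, 18:15-20:15.
Grace ∩ Ben ∩ Yara: 18:15-18:45, 19:30-20:15.
Grace ∩ Ben ∩ Yara ∩ Zara: 18:15-18:45, 19:30-20:15.
Grace ∩ Ben ∩ Yara ∩ Zara ∩ Pablo: 18:15-18:45, 19:30-20:00.
Grace ∩ Ben ∩ Yara ∩ Zara ∩ Pablo ∩ Sven: 18:15-18:45, 19:30-20:00.
No common window is at least 60 minutes long.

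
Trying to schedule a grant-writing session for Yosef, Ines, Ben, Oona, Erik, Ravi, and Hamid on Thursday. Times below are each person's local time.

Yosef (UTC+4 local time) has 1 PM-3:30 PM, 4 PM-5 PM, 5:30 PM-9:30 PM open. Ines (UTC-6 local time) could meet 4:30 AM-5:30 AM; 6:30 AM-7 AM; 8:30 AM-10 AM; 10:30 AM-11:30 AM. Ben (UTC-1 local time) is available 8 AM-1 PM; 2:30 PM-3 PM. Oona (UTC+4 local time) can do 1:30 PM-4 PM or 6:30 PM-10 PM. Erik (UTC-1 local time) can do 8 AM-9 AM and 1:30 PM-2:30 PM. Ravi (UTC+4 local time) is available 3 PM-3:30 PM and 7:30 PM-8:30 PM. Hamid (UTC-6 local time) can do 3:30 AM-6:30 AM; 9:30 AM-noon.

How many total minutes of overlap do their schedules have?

0

Yosef in UTC: 09:00-11:30, 12:00-13:00, 13:30-17:30 (subtract 4h to convert from UTC+4).
Ines in UTC: 10:30-11:30, 12:30-13:00, 14:30-16:00, 16:30-17:30 (add 6h to convert from UTC-6).
Ben in UTC: 09:00-14:00, 15:30-16:00 (add 1h to convert from UTC-1).
Oona in UTC: 09:30-12:00, 14:30-18:00 (subtract 4h to convert from UTC+4).
Erik in UTC: 09:00-10:00, 14:30-15:30 (add 1h to convert from UTC-1).
Ravi in UTC: 11:00-11:30, 15:30-16:30 (subtract 4h to convert from UTC+4).
Hamid in UTC: 09:30-12:30, 15:30-18:00 (add 6h to convert from UTC-6).
Yosef ∩ Ines: 10:30-11:30, 12:30-13:00, 14:30-16:00, 16:30-17:30.
Yosef ∩ Ines ∩ Ben: 10:30-11:30, 12:30-13:00, 15:30-16:00.
Yosef ∩ Ines ∩ Ben ∩ Oona: 10:30-11:30, 15:30-16:00.
Yosef ∩ Ines ∩ Ben ∩ Oona ∩ Erik: ∅.
Yosef ∩ Ines ∩ Ben ∩ Oona ∩ Erik ∩ Ravi: ∅.
Yosef ∩ Ines ∩ Ben ∩ Oona ∩ Erik ∩ Ravi ∩ Hamid: ∅.
There is no time when everyone is free.
There is no common window, so the total is 0 minutes.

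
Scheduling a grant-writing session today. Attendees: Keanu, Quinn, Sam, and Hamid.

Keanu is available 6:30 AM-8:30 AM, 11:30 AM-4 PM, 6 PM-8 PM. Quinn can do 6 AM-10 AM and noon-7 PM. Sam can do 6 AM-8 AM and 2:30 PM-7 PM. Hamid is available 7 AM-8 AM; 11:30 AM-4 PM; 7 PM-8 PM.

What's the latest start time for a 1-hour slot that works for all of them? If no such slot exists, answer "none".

15:00

Keanu ∩ Quinn: 06:30-08:30, 12:00-16:00, 18:00-19:00.
Keanu ∩ Quinn ∩ Sam: 06:30-08:00, 14:30-16:00, 18:00-19:00.
Keanu ∩ Quinn ∩ Sam ∩ Hamid: 07:00-08:00, 14:30-16:00.
The last common window of at least 60 minutes is 14:30-16:00; a 60-minute meeting can start as late as 15:00 and still end by 16:00.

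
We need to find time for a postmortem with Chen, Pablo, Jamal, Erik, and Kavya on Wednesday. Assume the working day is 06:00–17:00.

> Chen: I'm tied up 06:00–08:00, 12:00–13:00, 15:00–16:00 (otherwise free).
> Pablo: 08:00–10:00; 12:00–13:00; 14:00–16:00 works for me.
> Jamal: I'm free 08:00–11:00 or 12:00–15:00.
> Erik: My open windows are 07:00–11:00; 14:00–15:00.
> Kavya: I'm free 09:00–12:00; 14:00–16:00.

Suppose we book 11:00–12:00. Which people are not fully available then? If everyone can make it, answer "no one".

Erik, Jamal, Pablo

Chen free: 08:00-12:00, 13:00-15:00, 16:00-17:00 (invert busy blocks within the working day).
Pablo free: 08:00-10:00, 12:00-13:00, 14:00-16:00.
Jamal free: 08:00-11:00, 12:00-15:00.
Erik free: 07:00-11:00, 14:00-15:00.
Kavya free: 09:00-12:00, 14:00-16:00.
Chen: free for 11:00-12:00. Pablo: not fully free for 11:00-12:00. Jamal: not fully free for 11:00-12:00. Erik: not fully free for 11:00-12:00. Kavya: free for 11:00-12:00.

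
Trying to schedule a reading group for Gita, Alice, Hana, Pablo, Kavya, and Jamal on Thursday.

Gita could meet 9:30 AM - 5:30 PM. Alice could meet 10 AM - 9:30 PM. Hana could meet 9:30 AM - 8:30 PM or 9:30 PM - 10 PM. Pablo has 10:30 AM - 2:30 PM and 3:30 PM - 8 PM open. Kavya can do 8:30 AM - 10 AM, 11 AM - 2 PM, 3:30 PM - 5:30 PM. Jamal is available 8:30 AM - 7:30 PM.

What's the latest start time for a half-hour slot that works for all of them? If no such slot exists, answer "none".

17:00

Gita ∩ Alice: 10:00-17:30.
Gita ∩ Alice ∩ Hana: 10:00-17:30.
Gita ∩ Alice ∩ Hana ∩ Pablo: 10:30-14:30, 15:30-17:30.
Gita ∩ Alice ∩ Hana ∩ Pablo ∩ Kavya: 11:00-14:00, 15:30-17:30.
Gita ∩ Alice ∩ Hana ∩ Pablo ∩ Kavya ∩ Jamal: 11:00-14:00, 15:30-17:30.
The last common window of at least 30 minutes is 15:30-17:30; a 30-minute meeting can start as late as 17:00 and still end by 17:30.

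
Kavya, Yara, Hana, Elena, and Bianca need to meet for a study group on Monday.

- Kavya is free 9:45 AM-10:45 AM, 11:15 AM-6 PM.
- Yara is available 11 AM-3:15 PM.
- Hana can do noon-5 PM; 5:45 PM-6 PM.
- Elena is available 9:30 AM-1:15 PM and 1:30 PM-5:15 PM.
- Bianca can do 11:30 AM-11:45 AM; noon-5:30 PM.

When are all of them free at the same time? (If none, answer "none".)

12:00-13:15, 13:30-15:15

Kavya ∩ Yara: 11:15-15:15.
Kavya ∩ Yara ∩ Hana: 12:00-15:15.
Kavya ∩ Yara ∩ Hana ∩ Elena: 12:00-13:15, 13:30-15:15.
Kavya ∩ Yara ∩ Hana ∩ Elena ∩ Bianca: 12:00-13:15, 13:30-15:15.
Those are the intersection windows.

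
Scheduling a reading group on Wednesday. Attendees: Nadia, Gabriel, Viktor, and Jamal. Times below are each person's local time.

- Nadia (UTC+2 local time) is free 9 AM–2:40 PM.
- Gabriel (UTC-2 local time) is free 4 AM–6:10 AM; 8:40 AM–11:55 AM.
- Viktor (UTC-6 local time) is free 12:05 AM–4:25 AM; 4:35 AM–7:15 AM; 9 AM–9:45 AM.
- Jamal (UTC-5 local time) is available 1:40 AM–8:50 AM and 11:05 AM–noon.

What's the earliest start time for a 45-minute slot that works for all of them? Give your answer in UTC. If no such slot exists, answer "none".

07:00

Nadia in UTC: 07:00-12:40 (subtract 2h to convert from UTC+2).
Gabriel in UTC: 06:00-08:10, 10:40-13:55 (add 2h to convert from UTC-2).
Viktor in UTC: 06:05-10:25, 10:35-13:15, 15:00-15:45 (add 6h to convert from UTC-6).
Jamal in UTC: 06:40-13:50, 16:05-17:00 (add 5h to convert from UTC-5).
Nadia ∩ Gabriel: 07:00-08:10, 10:40-12:40.
Nadia ∩ Gabriel ∩ Viktor: 07:00-08:10, 10:40-12:40.
Nadia ∩ Gabriel ∩ Viktor ∩ Jamal: 07:00-08:10, 10:40-12:40.
So the common availability across everyone is 07:00-08:10, 10:40-12:40.
The first common window of at least 45 minutes is 07:00-08:10, so the earliest start is 07:00.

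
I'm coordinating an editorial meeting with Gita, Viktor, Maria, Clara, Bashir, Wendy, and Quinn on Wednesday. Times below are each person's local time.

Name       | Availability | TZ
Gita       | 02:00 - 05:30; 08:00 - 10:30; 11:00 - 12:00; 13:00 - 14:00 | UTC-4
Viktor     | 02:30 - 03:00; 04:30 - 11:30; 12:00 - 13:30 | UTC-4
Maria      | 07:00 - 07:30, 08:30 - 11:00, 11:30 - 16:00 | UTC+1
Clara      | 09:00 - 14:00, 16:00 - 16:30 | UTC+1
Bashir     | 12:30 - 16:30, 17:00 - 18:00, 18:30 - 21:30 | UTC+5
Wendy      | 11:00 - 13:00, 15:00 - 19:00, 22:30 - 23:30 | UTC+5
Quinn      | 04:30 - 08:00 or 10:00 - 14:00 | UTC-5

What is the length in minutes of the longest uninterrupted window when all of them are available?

Gita in UTC: 06:00-09:30, 12:00-14:30, 15:00-16:00, 17:00-18:00 (add 4h to convert from UTC-4).
Viktor in UTC: 06:30-07:00, 08:30-15:30, 16:00-17:30 (add 4h to convert from UTC-4).
Maria in UTC: 06:00-06:30, 07:30-10:00, 10:30-15:00 (subtract 1h to convert from UTC+1).
Clara in UTC: 08:00-13:00, 15:00-15:30 (subtract 1h to convert from UTC+1).
Bashir in UTC: 07:30-11:30, 12:00-13:00, 13:30-16:30 (subtract 5h to convert from UTC+5).
Wendy in UTC: 06:00-08:00, 10:00-14:00, 17:30-18:30 (subtract 5h to convert from UTC+5).
Quinn in UTC: 09:30-13:00, 15:00-19:00 (add 5h to convert from UTC-5).
Gita ∩ Viktor: 06:30-07:00, 08:30-09:30, 12:00-14:30, 15:00-15:30, 17:00-17:30.
Gita ∩ Viktor ∩ Maria: 08:30-09:30, 12:00-14:30.
Gita ∩ Viktor ∩ Maria ∩ Clara: 08:30-09:30, 12:00-13:00.
Gita ∩ Viktor ∩ Maria ∩ Clara ∩ Bashir: 08:30-09:30, 12:00-13:00.
Gita ∩ Viktor ∩ Maria ∩ Clara ∩ Bashir ∩ Wendy: 12:00-13:00.
Gita ∩ Viktor ∩ Maria ∩ Clara ∩ Bashir ∩ Wendy ∩ Quinn: 12:00-13:00.
The longest is 12:00-13:00 at 60 minutes.

60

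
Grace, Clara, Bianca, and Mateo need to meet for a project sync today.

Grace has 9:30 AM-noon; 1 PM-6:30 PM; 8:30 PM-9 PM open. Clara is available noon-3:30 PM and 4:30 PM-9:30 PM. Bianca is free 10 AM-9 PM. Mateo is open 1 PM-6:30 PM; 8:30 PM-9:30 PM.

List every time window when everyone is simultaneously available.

13:00-15:30, 16:30-18:30, 20:30-21:00

Grace ∩ Clara: 13:00-15:30, 16:30-18:30, 20:30-21:00.
Grace ∩ Clara ∩ Bianca: 13:00-15:30, 16:30-18:30, 20:30-21:00.
Grace ∩ Clara ∩ Bianca ∩ Mateo: 13:00-15:30, 16:30-18:30, 20:30-21:00.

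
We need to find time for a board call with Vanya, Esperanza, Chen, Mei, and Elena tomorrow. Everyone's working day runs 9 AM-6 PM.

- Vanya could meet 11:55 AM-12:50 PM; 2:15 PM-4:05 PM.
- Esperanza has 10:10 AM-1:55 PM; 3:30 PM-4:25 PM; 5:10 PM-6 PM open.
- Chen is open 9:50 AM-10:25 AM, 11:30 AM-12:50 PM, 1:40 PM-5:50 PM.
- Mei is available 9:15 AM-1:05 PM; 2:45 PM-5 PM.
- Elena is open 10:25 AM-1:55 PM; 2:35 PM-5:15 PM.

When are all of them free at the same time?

Vanya ∩ Esperanza: 11:55-12:50, 15:30-16:05.
Vanya ∩ Esperanza ∩ Chen: 11:55-12:50, 15:30-16:05.
Vanya ∩ Esperanza ∩ Chen ∩ Mei: 11:55-12:50, 15:30-16:05.
Vanya ∩ Esperanza ∩ Chen ∩ Mei ∩ Elena: 11:55-12:50, 15:30-16:05.

11:55-12:50, 15:30-16:05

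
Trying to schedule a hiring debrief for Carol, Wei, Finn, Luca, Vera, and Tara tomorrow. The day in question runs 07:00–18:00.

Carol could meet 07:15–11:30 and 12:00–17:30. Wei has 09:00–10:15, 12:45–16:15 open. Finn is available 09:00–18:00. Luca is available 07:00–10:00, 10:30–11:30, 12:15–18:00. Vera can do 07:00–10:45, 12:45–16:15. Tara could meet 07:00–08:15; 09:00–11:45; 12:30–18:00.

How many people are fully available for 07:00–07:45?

3

Luca, Vera, and Tara can make the full 07:00-07:45 slot — that's 3.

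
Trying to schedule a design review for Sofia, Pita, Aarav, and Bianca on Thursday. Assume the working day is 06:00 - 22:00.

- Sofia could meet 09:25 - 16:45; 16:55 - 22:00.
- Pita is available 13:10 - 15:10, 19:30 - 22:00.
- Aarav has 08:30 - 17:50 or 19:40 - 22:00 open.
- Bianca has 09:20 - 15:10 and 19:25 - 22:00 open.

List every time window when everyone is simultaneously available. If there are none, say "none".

13:10-15:10, 19:40-22:00

Sofia ∩ Pita: 13:10-15:10, 19:30-22:00.
Sofia ∩ Pita ∩ Aarav: 13:10-15:10, 19:40-22:00.
Sofia ∩ Pita ∩ Aarav ∩ Bianca: 13:10-15:10, 19:40-22:00.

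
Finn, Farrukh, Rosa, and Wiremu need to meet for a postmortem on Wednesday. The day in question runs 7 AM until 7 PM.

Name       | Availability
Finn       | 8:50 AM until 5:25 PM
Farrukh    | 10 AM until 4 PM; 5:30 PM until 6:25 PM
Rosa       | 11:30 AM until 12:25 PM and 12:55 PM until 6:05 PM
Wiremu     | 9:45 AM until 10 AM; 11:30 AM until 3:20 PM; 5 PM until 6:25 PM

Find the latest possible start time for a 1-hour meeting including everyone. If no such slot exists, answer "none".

Finn ∩ Farrukh: 10:00-16:00.
Finn ∩ Farrukh ∩ Rosa: 11:30-12:25, 12:55-16:00.
Finn ∩ Farrukh ∩ Rosa ∩ Wiremu: 11:30-12:25, 12:55-15:20.
The last common window of at least 60 minutes is 12:55-15:20; a 60-minute meeting can start as late as 14:20 and still end by 15:20.

14:20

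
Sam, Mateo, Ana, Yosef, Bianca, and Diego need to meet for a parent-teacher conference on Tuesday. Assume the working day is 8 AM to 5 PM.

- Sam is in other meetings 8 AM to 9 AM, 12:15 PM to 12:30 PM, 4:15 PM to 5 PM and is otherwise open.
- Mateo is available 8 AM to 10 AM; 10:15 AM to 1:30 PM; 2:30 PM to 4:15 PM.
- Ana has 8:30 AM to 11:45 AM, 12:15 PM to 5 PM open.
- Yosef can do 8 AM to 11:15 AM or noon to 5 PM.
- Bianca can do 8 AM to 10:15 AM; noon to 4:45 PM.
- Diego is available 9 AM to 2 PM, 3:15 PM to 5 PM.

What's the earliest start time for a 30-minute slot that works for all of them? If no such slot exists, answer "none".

09:00

Sam free: 09:00-12:15, 12:30-16:15 (invert busy blocks within the working day).
Mateo free: 08:00-10:00, 10:15-13:30, 14:30-16:15.
Ana free: 08:30-11:45, 12:15-17:00.
Yosef free: 08:00-11:15, 12:00-17:00.
Bianca free: 08:00-10:15, 12:00-16:45.
Diego free: 09:00-14:00, 15:15-17:00.
Sam ∩ Mateo: 09:00-10:00, 10:15-12:15, 12:30-13:30, 14:30-16:15.
Sam ∩ Mateo ∩ Ana: 09:00-10:00, 10:15-11:45, 12:30-13:30, 14:30-16:15.
Sam ∩ Mateo ∩ Ana ∩ Yosef: 09:00-10:00, 10:15-11:15, 12:30-13:30, 14:30-16:15.
Sam ∩ Mateo ∩ Ana ∩ Yosef ∩ Bianca: 09:00-10:00, 12:30-13:30, 14:30-16:15.
Sam ∩ Mateo ∩ Ana ∩ Yosef ∩ Bianca ∩ Diego: 09:00-10:00, 12:30-13:30, 15:15-16:15.
So the common availability across everyone is 09:00-10:00, 12:30-13:30, 15:15-16:15.
The first common window of at least 30 minutes is 09:00-10:00, so the earliest start is 09:00.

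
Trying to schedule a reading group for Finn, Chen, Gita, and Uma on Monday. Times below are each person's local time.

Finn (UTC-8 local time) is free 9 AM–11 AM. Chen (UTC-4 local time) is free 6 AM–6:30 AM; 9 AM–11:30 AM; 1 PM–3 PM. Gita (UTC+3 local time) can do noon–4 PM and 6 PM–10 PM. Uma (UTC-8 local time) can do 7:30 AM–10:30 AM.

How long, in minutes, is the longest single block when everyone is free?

Finn in UTC: 17:00-19:00 (add 8h to convert from UTC-8).
Chen in UTC: 10:00-10:30, 13:00-15:30, 17:00-19:00 (add 4h to convert from UTC-4).
Gita in UTC: 09:00-13:00, 15:00-19:00 (subtract 3h to convert from UTC+3).
Uma in UTC: 15:30-18:30 (add 8h to convert from UTC-8).
Finn ∩ Chen: 17:00-19:00.
Finn ∩ Chen ∩ Gita: 17:00-19:00.
Finn ∩ Chen ∩ Gita ∩ Uma: 17:00-18:30.
Those are the intersection windows.
The longest is 17:00-18:30 at 90 minutes.

90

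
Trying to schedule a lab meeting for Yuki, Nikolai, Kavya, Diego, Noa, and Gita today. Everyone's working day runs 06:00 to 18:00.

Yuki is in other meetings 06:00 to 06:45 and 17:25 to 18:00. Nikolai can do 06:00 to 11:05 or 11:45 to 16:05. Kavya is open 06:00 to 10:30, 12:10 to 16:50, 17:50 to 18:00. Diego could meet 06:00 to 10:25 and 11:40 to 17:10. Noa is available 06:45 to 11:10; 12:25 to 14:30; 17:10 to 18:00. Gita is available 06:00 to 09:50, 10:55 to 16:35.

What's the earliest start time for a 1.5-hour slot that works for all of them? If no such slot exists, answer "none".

Yuki free: 06:45-17:25 (invert busy blocks within the working day).
Nikolai free: 06:00-11:05, 11:45-16:05.
Kavya free: 06:00-10:30, 12:10-16:50, 17:50-18:00.
Diego free: 06:00-10:25, 11:40-17:10.
Noa free: 06:45-11:10, 12:25-14:30, 17:10-18:00.
Gita free: 06:00-09:50, 10:55-16:35.
Yuki ∩ Nikolai: 06:45-11:05, 11:45-16:05.
Yuki ∩ Nikolai ∩ Kavya: 06:45-10:30, 12:10-16:05.
Yuki ∩ Nikolai ∩ Kavya ∩ Diego: 06:45-10:25, 12:10-16:05.
Yuki ∩ Nikolai ∩ Kavya ∩ Diego ∩ Noa: 06:45-10:25, 12:25-14:30.
Yuki ∩ Nikolai ∩ Kavya ∩ Diego ∩ Noa ∩ Gita: 06:45-09:50, 12:25-14:30.
Those are the intersection windows.
The first common window of at least 90 minutes is 06:45-09:50, so the earliest start is 06:45.

06:45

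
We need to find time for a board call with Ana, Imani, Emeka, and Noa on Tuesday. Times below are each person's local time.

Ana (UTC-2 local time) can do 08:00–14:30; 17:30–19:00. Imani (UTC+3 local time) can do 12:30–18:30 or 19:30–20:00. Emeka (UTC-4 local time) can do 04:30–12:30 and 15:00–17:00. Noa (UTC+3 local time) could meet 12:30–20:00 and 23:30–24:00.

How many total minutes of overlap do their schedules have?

330

Ana in UTC: 10:00-16:30, 19:30-21:00 (add 2h to convert from UTC-2).
Imani in UTC: 09:30-15:30, 16:30-17:00 (subtract 3h to convert from UTC+3).
Emeka in UTC: 08:30-16:30, 19:00-21:00 (add 4h to convert from UTC-4).
Noa in UTC: 09:30-17:00, 20:30-21:00 (subtract 3h to convert from UTC+3).
Ana ∩ Imani: 10:00-15:30.
Ana ∩ Imani ∩ Emeka: 10:00-15:30.
Ana ∩ Imani ∩ Emeka ∩ Noa: 10:00-15:30.
That's a single block of 330 minutes.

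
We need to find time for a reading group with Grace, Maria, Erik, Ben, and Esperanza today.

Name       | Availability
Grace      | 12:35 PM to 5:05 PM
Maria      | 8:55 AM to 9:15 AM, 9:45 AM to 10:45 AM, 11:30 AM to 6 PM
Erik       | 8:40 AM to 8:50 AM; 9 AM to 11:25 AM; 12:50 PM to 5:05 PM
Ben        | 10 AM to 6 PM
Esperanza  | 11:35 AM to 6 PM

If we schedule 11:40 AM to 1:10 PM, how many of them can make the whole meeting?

3

Maria, Ben, and Esperanza can make the full 11:40-13:10 slot — that's 3.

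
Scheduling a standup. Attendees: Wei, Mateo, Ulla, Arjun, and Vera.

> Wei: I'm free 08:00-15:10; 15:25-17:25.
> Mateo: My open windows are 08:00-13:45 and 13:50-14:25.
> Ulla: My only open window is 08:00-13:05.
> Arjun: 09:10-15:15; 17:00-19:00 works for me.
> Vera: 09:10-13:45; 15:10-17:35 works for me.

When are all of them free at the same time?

09:10-13:05

Wei ∩ Mateo: 08:00-13:45, 13:50-14:25.
Wei ∩ Mateo ∩ Ulla: 08:00-13:05.
Wei ∩ Mateo ∩ Ulla ∩ Arjun: 09:10-13:05.
Wei ∩ Mateo ∩ Ulla ∩ Arjun ∩ Vera: 09:10-13:05.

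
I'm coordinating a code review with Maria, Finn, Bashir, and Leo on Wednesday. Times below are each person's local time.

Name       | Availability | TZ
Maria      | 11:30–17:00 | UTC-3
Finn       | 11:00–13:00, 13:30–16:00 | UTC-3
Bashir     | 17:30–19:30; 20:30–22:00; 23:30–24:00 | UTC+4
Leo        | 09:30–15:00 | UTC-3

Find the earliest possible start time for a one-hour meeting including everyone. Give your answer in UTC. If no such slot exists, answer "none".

Maria in UTC: 14:30-20:00 (add 3h to convert from UTC-3).
Finn in UTC: 14:00-16:00, 16:30-19:00 (add 3h to convert from UTC-3).
Bashir in UTC: 13:30-15:30, 16:30-18:00, 19:30-20:00 (subtract 4h to convert from UTC+4).
Leo in UTC: 12:30-18:00 (add 3h to convert from UTC-3).
Maria ∩ Finn: 14:30-16:00, 16:30-19:00.
Maria ∩ Finn ∩ Bashir: 14:30-15:30, 16:30-18:00.
Maria ∩ Finn ∩ Bashir ∩ Leo: 14:30-15:30, 16:30-18:00.
The first common window of at least 60 minutes is 14:30-15:30, so the earliest start is 14:30.

14:30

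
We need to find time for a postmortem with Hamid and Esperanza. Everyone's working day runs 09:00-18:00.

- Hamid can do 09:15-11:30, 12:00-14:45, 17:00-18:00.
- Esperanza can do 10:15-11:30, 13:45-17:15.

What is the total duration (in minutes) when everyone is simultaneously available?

Hamid ∩ Esperanza: 10:15-11:30, 13:45-14:45, 17:00-17:15.
Summing the common windows: 75 + 60 + 15 = 150 minutes.

150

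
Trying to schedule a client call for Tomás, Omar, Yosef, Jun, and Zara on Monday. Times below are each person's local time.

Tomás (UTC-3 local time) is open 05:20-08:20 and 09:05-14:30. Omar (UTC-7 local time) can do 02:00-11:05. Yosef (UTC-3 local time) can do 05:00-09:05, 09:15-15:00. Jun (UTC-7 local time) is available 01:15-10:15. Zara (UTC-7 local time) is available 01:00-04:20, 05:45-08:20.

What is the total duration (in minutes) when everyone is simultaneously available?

Tomás in UTC: 08:20-11:20, 12:05-17:30 (add 3h to convert from UTC-3).
Omar in UTC: 09:00-18:05 (add 7h to convert from UTC-7).
Yosef in UTC: 08:00-12:05, 12:15-18:00 (add 3h to convert from UTC-3).
Jun in UTC: 08:15-17:15 (add 7h to convert from UTC-7).
Zara in UTC: 08:00-11:20, 12:45-15:20 (add 7h to convert from UTC-7).
Tomás ∩ Omar: 09:00-11:20, 12:05-17:30.
Tomás ∩ Omar ∩ Yosef: 09:00-11:20, 12:15-17:30.
Tomás ∩ Omar ∩ Yosef ∩ Jun: 09:00-11:20, 12:15-17:15.
Tomás ∩ Omar ∩ Yosef ∩ Jun ∩ Zara: 09:00-11:20, 12:45-15:20.
So the common availability across everyone is 09:00-11:20, 12:45-15:20.
Summing the common windows: 140 + 155 = 295 minutes.

295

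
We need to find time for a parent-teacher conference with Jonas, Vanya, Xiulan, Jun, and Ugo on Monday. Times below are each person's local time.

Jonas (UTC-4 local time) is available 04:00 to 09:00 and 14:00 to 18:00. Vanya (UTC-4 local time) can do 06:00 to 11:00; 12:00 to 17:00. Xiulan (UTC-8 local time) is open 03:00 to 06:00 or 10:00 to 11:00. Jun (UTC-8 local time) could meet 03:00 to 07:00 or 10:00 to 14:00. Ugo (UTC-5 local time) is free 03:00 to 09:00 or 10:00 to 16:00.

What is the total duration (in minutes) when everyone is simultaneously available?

Jonas in UTC: 08:00-13:00, 18:00-22:00 (add 4h to convert from UTC-4).
Vanya in UTC: 10:00-15:00, 16:00-21:00 (add 4h to convert from UTC-4).
Xiulan in UTC: 11:00-14:00, 18:00-19:00 (add 8h to convert from UTC-8).
Jun in UTC: 11:00-15:00, 18:00-22:00 (add 8h to convert from UTC-8).
Ugo in UTC: 08:00-14:00, 15:00-21:00 (add 5h to convert from UTC-5).
Jonas ∩ Vanya: 10:00-13:00, 18:00-21:00.
Jonas ∩ Vanya ∩ Xiulan: 11:00-13:00, 18:00-19:00.
Jonas ∩ Vanya ∩ Xiulan ∩ Jun: 11:00-13:00, 18:00-19:00.
Jonas ∩ Vanya ∩ Xiulan ∩ Jun ∩ Ugo: 11:00-13:00, 18:00-19:00.
Summing the common windows: 120 + 60 = 180 minutes.

180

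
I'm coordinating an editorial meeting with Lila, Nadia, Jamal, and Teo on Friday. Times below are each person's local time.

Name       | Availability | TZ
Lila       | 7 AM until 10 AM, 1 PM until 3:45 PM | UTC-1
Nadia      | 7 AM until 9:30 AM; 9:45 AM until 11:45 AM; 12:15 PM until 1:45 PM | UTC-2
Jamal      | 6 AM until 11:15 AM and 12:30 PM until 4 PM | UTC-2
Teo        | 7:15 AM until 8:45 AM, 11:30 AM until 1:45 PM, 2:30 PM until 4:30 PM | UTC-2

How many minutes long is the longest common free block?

90

Lila in UTC: 08:00-11:00, 14:00-16:45 (add 1h to convert from UTC-1).
Nadia in UTC: 09:00-11:30, 11:45-13:45, 14:15-15:45 (add 2h to convert from UTC-2).
Jamal in UTC: 08:00-13:15, 14:30-18:00 (add 2h to convert from UTC-2).
Teo in UTC: 09:15-10:45, 13:30-15:45, 16:30-18:30 (add 2h to convert from UTC-2).
Lila ∩ Nadia: 09:00-11:00, 14:15-15:45.
Lila ∩ Nadia ∩ Jamal: 09:00-11:00, 14:30-15:45.
Lila ∩ Nadia ∩ Jamal ∩ Teo: 09:15-10:45, 14:30-15:45.
The longest is 09:15-10:45 at 90 minutes.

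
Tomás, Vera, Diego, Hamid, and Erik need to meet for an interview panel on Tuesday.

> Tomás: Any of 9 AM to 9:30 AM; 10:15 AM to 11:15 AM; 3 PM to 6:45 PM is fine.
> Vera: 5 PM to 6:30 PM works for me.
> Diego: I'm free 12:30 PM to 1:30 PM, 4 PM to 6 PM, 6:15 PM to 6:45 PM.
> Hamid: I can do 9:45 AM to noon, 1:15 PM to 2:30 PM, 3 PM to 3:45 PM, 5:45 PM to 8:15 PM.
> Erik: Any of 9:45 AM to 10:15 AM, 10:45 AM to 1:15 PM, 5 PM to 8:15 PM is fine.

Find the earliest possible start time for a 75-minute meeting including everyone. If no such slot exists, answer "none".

Tomás ∩ Vera: 17:00-18:30.
Tomás ∩ Vera ∩ Diego: 17:00-18:00, 18:15-18:30.
Tomás ∩ Vera ∩ Diego ∩ Hamid: 17:45-18:00, 18:15-18:30.
Tomás ∩ Vera ∩ Diego ∩ Hamid ∩ Erik: 17:45-18:00, 18:15-18:30.
So the common availability across everyone is 17:45-18:00, 18:15-18:30.
No common window is at least 75 minutes long.

none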